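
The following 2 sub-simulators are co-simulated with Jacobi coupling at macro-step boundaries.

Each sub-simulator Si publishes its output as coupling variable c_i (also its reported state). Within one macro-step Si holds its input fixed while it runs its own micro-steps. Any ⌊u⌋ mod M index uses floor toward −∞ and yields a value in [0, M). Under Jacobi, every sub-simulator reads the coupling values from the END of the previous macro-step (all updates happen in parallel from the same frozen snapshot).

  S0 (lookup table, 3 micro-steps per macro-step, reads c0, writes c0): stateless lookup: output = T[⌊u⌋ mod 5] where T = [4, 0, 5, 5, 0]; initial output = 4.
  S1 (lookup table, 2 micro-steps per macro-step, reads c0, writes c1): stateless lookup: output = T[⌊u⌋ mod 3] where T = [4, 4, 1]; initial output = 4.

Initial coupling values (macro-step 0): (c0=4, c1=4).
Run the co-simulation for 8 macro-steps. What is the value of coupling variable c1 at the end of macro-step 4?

macro 1: S0 reads c0=4 → after 3×micro: 0; S1 reads c0=4 → after 2×micro: 4 ⇒ (c0=0, c1=4)
macro 2: S0 reads c0=0 → after 3×micro: 4; S1 reads c0=0 → after 2×micro: 4 ⇒ (c0=4, c1=4)
macro 3: S0 reads c0=4 → after 3×micro: 0; S1 reads c0=4 → after 2×micro: 4 ⇒ (c0=0, c1=4)
macro 4: S0 reads c0=0 → after 3×micro: 4; S1 reads c0=0 → after 2×micro: 4 ⇒ (c0=4, c1=4)
macro 5: S0 reads c0=4 → after 3×micro: 0; S1 reads c0=4 → after 2×micro: 4 ⇒ (c0=0, c1=4)
macro 6: S0 reads c0=0 → after 3×micro: 4; S1 reads c0=0 → after 2×micro: 4 ⇒ (c0=4, c1=4)
macro 7: S0 reads c0=4 → after 3×micro: 0; S1 reads c0=4 → after 2×micro: 4 ⇒ (c0=0, c1=4)
macro 8: S0 reads c0=0 → after 3×micro: 4; S1 reads c0=0 → after 2×micro: 4 ⇒ (c0=4, c1=4)

c1 at macro-step 4 = 4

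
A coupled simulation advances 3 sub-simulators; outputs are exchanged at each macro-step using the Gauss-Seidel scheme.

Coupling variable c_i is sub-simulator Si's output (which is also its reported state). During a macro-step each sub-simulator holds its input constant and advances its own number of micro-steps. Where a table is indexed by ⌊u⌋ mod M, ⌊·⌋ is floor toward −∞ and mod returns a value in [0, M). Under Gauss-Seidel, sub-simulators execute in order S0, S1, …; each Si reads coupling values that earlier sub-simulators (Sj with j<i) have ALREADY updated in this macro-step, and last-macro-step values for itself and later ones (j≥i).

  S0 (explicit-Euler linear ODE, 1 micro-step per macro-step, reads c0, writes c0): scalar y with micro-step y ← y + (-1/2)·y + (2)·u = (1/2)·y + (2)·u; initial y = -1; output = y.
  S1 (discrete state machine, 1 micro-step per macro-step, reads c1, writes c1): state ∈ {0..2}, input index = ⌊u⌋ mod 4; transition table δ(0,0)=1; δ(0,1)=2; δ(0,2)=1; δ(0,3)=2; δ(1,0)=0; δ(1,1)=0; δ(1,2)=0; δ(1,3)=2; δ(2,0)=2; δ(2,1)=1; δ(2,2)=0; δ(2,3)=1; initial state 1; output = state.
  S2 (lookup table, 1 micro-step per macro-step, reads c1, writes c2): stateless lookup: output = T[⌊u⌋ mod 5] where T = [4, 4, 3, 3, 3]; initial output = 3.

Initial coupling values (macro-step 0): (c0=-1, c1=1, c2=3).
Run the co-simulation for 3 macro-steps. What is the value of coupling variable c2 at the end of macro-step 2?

macro 1: S0 reads c0=-1 → after 1×micro: -5/2; S1 reads c1=1 → after 1×micro: 0; S2 reads c1=0 → after 1×micro: 4 ⇒ (c0=-5/2, c1=0, c2=4)
macro 2: S0 reads c0=-5/2 → after 1×micro: -25/4; S1 reads c1=0 → after 1×micro: 1; S2 reads c1=1 → after 1×micro: 4 ⇒ (c0=-25/4, c1=1, c2=4)
macro 3: S0 reads c0=-25/4 → after 1×micro: -125/8; S1 reads c1=1 → after 1×micro: 0; S2 reads c1=0 → after 1×micro: 4 ⇒ (c0=-125/8, c1=0, c2=4)

c2 at macro-step 2 = 4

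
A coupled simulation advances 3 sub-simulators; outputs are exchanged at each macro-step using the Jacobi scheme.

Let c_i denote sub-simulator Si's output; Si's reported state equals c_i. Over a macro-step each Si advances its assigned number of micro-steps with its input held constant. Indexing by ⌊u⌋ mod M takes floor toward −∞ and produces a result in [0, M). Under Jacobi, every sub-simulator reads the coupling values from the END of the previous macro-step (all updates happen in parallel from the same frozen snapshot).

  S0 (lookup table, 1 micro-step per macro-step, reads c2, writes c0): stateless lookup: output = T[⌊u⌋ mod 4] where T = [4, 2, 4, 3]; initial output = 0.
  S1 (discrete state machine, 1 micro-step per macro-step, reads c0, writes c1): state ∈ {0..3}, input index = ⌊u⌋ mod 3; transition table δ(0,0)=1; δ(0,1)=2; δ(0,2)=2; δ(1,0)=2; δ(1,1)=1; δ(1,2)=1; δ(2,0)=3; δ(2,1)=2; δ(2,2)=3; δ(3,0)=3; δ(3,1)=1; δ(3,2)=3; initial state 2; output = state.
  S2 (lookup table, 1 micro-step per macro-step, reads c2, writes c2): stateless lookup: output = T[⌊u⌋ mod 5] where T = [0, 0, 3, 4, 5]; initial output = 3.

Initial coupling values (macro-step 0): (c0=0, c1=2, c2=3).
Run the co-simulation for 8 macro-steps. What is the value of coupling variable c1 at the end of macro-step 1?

macro 1: S0 reads c2=3 → after 1×micro: 3; S1 reads c0=0 → after 1×micro: 3; S2 reads c2=3 → after 1×micro: 4 ⇒ (c0=3, c1=3, c2=4)
macro 2: S0 reads c2=4 → after 1×micro: 4; S1 reads c0=3 → after 1×micro: 3; S2 reads c2=4 → after 1×micro: 5 ⇒ (c0=4, c1=3, c2=5)
macro 3: S0 reads c2=5 → after 1×micro: 2; S1 reads c0=4 → after 1×micro: 1; S2 reads c2=5 → after 1×micro: 0 ⇒ (c0=2, c1=1, c2=0)
macro 4: S0 reads c2=0 → after 1×micro: 4; S1 reads c0=2 → after 1×micro: 1; S2 reads c2=0 → after 1×micro: 0 ⇒ (c0=4, c1=1, c2=0)
macro 5: S0 reads c2=0 → after 1×micro: 4; S1 reads c0=4 → after 1×micro: 1; S2 reads c2=0 → after 1×micro: 0 ⇒ (c0=4, c1=1, c2=0)
macro 6: S0 reads c2=0 → after 1×micro: 4; S1 reads c0=4 → after 1×micro: 1; S2 reads c2=0 → after 1×micro: 0 ⇒ (c0=4, c1=1, c2=0)
macro 7: S0 reads c2=0 → after 1×micro: 4; S1 reads c0=4 → after 1×micro: 1; S2 reads c2=0 → after 1×micro: 0 ⇒ (c0=4, c1=1, c2=0)
macro 8: S0 reads c2=0 → after 1×micro: 4; S1 reads c0=4 → after 1×micro: 1; S2 reads c2=0 → after 1×micro: 0 ⇒ (c0=4, c1=1, c2=0)

c1 at macro-step 1 = 3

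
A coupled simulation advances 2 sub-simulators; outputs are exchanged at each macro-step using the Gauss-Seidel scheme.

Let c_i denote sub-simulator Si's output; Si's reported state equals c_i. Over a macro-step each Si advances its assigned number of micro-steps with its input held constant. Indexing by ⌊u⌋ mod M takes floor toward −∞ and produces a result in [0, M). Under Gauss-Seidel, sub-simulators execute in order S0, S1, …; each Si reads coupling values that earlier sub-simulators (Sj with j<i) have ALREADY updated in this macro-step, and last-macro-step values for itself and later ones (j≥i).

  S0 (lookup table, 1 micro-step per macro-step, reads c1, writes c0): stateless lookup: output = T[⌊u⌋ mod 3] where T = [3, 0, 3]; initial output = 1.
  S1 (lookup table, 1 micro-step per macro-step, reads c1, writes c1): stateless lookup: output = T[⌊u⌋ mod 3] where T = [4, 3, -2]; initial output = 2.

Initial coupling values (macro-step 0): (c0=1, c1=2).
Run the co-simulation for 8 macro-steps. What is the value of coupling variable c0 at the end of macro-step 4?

c0 at macro-step 4 = 0

macro 1: S0 reads c1=2 → after 1×micro: 3; S1 reads c1=2 → after 1×micro: -2 ⇒ (c0=3, c1=-2)
macro 2: S0 reads c1=-2 → after 1×micro: 0; S1 reads c1=-2 → after 1×micro: 3 ⇒ (c0=0, c1=3)
macro 3: S0 reads c1=3 → after 1×micro: 3; S1 reads c1=3 → after 1×micro: 4 ⇒ (c0=3, c1=4)
macro 4: S0 reads c1=4 → after 1×micro: 0; S1 reads c1=4 → after 1×micro: 3 ⇒ (c0=0, c1=3)
macro 5: S0 reads c1=3 → after 1×micro: 3; S1 reads c1=3 → after 1×micro: 4 ⇒ (c0=3, c1=4)
macro 6: S0 reads c1=4 → after 1×micro: 0; S1 reads c1=4 → after 1×micro: 3 ⇒ (c0=0, c1=3)
macro 7: S0 reads c1=3 → after 1×micro: 3; S1 reads c1=3 → after 1×micro: 4 ⇒ (c0=3, c1=4)
macro 8: S0 reads c1=4 → after 1×micro: 0; S1 reads c1=4 → after 1×micro: 3 ⇒ (c0=0, c1=3)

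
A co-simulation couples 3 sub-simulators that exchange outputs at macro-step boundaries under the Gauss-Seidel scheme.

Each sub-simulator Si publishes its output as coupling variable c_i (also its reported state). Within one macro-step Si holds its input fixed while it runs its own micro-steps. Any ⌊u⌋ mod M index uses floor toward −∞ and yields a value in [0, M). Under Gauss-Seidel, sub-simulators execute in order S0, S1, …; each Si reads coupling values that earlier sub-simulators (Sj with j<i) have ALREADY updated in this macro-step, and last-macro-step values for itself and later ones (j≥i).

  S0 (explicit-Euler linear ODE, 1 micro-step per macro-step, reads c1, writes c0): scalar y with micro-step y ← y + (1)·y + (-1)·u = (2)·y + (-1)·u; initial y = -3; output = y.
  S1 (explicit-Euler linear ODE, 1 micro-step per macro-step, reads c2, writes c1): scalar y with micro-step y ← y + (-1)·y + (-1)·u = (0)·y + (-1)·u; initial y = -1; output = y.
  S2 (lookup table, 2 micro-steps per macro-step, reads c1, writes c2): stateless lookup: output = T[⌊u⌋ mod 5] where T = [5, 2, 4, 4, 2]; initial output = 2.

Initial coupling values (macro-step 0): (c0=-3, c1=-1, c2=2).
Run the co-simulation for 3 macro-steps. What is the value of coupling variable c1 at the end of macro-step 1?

c1 at macro-step 1 = -2

macro 1: S0 reads c1=-1 → after 1×micro: -5; S1 reads c2=2 → after 1×micro: -2; S2 reads c1=-2 → after 2×micro: 4 ⇒ (c0=-5, c1=-2, c2=4)
macro 2: S0 reads c1=-2 → after 1×micro: -8; S1 reads c2=4 → after 1×micro: -4; S2 reads c1=-4 → after 2×micro: 2 ⇒ (c0=-8, c1=-4, c2=2)
macro 3: S0 reads c1=-4 → after 1×micro: -12; S1 reads c2=2 → after 1×micro: -2; S2 reads c1=-2 → after 2×micro: 4 ⇒ (c0=-12, c1=-2, c2=4)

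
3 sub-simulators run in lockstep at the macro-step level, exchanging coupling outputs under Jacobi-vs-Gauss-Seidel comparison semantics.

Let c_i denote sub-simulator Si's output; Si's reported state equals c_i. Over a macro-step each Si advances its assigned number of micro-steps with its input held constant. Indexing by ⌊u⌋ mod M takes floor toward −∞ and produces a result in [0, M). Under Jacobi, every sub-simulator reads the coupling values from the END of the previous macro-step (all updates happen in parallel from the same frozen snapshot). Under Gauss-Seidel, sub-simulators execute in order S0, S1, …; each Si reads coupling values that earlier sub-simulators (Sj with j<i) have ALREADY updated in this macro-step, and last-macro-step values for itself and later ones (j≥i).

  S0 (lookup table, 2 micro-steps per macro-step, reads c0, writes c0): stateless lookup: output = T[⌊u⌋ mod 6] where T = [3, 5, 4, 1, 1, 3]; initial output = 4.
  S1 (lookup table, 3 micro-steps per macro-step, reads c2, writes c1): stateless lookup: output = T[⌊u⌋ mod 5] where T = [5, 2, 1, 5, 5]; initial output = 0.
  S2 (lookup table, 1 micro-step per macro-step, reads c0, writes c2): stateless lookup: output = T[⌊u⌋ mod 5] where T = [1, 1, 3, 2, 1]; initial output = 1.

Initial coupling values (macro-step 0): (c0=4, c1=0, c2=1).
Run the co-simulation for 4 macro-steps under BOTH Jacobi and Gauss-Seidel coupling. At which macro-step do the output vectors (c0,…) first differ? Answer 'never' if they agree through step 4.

first divergence at macro-step: 3

[Jacobi] macro 1: S0 reads c0=4 → after 2×micro: 1; S1 reads c2=1 → after 3×micro: 2; S2 reads c0=4 → after 1×micro: 1 ⇒ (c0=1, c1=2, c2=1)
[Jacobi] macro 2: S0 reads c0=1 → after 2×micro: 5; S1 reads c2=1 → after 3×micro: 2; S2 reads c0=1 → after 1×micro: 1 ⇒ (c0=5, c1=2, c2=1)
[Jacobi] macro 3: S0 reads c0=5 → after 2×micro: 3; S1 reads c2=1 → after 3×micro: 2; S2 reads c0=5 → after 1×micro: 1 ⇒ (c0=3, c1=2, c2=1)
[Jacobi] macro 4: S0 reads c0=3 → after 2×micro: 1; S1 reads c2=1 → after 3×micro: 2; S2 reads c0=3 → after 1×micro: 2 ⇒ (c0=1, c1=2, c2=2)
[Gauss-Seidel] macro 1: S0 reads c0=4 → after 2×micro: 1; S1 reads c2=1 → after 3×micro: 2; S2 reads c0=1 → after 1×micro: 1 ⇒ (c0=1, c1=2, c2=1)
[Gauss-Seidel] macro 2: S0 reads c0=1 → after 2×micro: 5; S1 reads c2=1 → after 3×micro: 2; S2 reads c0=5 → after 1×micro: 1 ⇒ (c0=5, c1=2, c2=1)
[Gauss-Seidel] macro 3: S0 reads c0=5 → after 2×micro: 3; S1 reads c2=1 → after 3×micro: 2; S2 reads c0=3 → after 1×micro: 2 ⇒ (c0=3, c1=2, c2=2)
[Gauss-Seidel] macro 4: S0 reads c0=3 → after 2×micro: 1; S1 reads c2=2 → after 3×micro: 1; S2 reads c0=1 → after 1×micro: 1 ⇒ (c0=1, c1=1, c2=1)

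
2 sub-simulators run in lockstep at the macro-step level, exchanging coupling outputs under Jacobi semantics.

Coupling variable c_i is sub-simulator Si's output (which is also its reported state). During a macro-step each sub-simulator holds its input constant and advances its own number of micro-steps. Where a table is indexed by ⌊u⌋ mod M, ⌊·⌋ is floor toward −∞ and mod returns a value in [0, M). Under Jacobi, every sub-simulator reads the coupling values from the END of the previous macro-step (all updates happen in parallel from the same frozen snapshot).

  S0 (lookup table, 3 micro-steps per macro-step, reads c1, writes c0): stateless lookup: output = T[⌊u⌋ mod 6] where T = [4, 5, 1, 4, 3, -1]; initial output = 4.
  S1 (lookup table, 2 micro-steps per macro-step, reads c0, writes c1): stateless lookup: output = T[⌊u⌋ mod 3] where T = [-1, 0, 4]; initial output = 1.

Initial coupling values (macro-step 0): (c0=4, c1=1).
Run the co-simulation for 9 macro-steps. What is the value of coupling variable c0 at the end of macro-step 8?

c0 at macro-step 8 = 4

macro 1: S0 reads c1=1 → after 3×micro: 5; S1 reads c0=4 → after 2×micro: 0 ⇒ (c0=5, c1=0)
macro 2: S0 reads c1=0 → after 3×micro: 4; S1 reads c0=5 → after 2×micro: 4 ⇒ (c0=4, c1=4)
macro 3: S0 reads c1=4 → after 3×micro: 3; S1 reads c0=4 → after 2×micro: 0 ⇒ (c0=3, c1=0)
macro 4: S0 reads c1=0 → after 3×micro: 4; S1 reads c0=3 → after 2×micro: -1 ⇒ (c0=4, c1=-1)
macro 5: S0 reads c1=-1 → after 3×micro: -1; S1 reads c0=4 → after 2×micro: 0 ⇒ (c0=-1, c1=0)
macro 6: S0 reads c1=0 → after 3×micro: 4; S1 reads c0=-1 → after 2×micro: 4 ⇒ (c0=4, c1=4)
macro 7: S0 reads c1=4 → after 3×micro: 3; S1 reads c0=4 → after 2×micro: 0 ⇒ (c0=3, c1=0)
macro 8: S0 reads c1=0 → after 3×micro: 4; S1 reads c0=3 → after 2×micro: -1 ⇒ (c0=4, c1=-1)
macro 9: S0 reads c1=-1 → after 3×micro: -1; S1 reads c0=4 → after 2×micro: 0 ⇒ (c0=-1, c1=0)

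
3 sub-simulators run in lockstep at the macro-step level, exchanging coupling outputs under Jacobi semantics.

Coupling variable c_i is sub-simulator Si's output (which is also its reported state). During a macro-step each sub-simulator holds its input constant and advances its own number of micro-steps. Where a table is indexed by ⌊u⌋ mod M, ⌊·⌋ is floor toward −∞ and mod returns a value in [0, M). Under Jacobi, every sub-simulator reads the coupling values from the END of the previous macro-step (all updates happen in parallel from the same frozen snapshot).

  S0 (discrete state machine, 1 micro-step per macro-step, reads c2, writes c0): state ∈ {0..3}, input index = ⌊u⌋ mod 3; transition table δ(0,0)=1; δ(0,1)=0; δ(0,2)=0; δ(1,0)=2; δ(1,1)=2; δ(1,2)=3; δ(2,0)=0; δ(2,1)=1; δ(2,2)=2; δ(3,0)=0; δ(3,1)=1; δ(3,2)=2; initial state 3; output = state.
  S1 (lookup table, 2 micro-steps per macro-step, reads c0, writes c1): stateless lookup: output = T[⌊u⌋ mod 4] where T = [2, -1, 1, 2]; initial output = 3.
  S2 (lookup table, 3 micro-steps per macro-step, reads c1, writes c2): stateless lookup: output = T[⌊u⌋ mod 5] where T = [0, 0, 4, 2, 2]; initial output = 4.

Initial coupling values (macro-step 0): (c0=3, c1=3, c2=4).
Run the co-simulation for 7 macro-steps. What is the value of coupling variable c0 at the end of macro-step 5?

macro 1: S0 reads c2=4 → after 1×micro: 1; S1 reads c0=3 → after 2×micro: 2; S2 reads c1=3 → after 3×micro: 2 ⇒ (c0=1, c1=2, c2=2)
macro 2: S0 reads c2=2 → after 1×micro: 3; S1 reads c0=1 → after 2×micro: -1; S2 reads c1=2 → after 3×micro: 4 ⇒ (c0=3, c1=-1, c2=4)
macro 3: S0 reads c2=4 → after 1×micro: 1; S1 reads c0=3 → after 2×micro: 2; S2 reads c1=-1 → after 3×micro: 2 ⇒ (c0=1, c1=2, c2=2)
macro 4: S0 reads c2=2 → after 1×micro: 3; S1 reads c0=1 → after 2×micro: -1; S2 reads c1=2 → after 3×micro: 4 ⇒ (c0=3, c1=-1, c2=4)
macro 5: S0 reads c2=4 → after 1×micro: 1; S1 reads c0=3 → after 2×micro: 2; S2 reads c1=-1 → after 3×micro: 2 ⇒ (c0=1, c1=2, c2=2)
macro 6: S0 reads c2=2 → after 1×micro: 3; S1 reads c0=1 → after 2×micro: -1; S2 reads c1=2 → after 3×micro: 4 ⇒ (c0=3, c1=-1, c2=4)
macro 7: S0 reads c2=4 → after 1×micro: 1; S1 reads c0=3 → after 2×micro: 2; S2 reads c1=-1 → after 3×micro: 2 ⇒ (c0=1, c1=2, c2=2)

c0 at macro-step 5 = 1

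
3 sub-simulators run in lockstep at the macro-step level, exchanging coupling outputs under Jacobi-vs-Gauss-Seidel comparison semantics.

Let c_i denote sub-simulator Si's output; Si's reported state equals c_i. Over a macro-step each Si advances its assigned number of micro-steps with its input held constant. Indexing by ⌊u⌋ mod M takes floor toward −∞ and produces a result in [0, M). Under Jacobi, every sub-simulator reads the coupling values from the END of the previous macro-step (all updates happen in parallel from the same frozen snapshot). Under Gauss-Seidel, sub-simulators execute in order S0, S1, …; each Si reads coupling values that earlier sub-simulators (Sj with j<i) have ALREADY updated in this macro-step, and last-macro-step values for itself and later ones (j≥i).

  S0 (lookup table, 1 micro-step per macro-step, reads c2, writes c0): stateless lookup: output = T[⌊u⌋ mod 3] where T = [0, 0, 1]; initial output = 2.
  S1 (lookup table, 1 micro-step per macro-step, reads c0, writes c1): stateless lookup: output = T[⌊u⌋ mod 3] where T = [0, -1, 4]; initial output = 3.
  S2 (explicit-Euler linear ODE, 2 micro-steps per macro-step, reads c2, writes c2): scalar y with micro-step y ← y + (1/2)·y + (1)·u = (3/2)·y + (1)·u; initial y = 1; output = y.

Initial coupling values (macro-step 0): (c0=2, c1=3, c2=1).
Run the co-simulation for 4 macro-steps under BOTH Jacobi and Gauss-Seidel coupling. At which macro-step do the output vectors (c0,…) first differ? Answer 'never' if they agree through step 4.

[Jacobi] macro 1: S0 reads c2=1 → after 1×micro: 0; S1 reads c0=2 → after 1×micro: 4; S2 reads c2=1 → after 2×micro: 19/4 ⇒ (c0=0, c1=4, c2=19/4)
[Jacobi] macro 2: S0 reads c2=19/4 → after 1×micro: 0; S1 reads c0=0 → after 1×micro: 0; S2 reads c2=19/4 → after 2×micro: 361/16 ⇒ (c0=0, c1=0, c2=361/16)
[Jacobi] macro 3: S0 reads c2=361/16 → after 1×micro: 0; S1 reads c0=0 → after 1×micro: 0; S2 reads c2=361/16 → after 2×micro: 6859/64 ⇒ (c0=0, c1=0, c2=6859/64)
[Jacobi] macro 4: S0 reads c2=6859/64 → after 1×micro: 1; S1 reads c0=0 → after 1×micro: 0; S2 reads c2=6859/64 → after 2×micro: 130321/256 ⇒ (c0=1, c1=0, c2=130321/256)
[Gauss-Seidel] macro 1: S0 reads c2=1 → after 1×micro: 0; S1 reads c0=0 → after 1×micro: 0; S2 reads c2=1 → after 2×micro: 19/4 ⇒ (c0=0, c1=0, c2=19/4)
[Gauss-Seidel] macro 2: S0 reads c2=19/4 → after 1×micro: 0; S1 reads c0=0 → after 1×micro: 0; S2 reads c2=19/4 → after 2×micro: 361/16 ⇒ (c0=0, c1=0, c2=361/16)
[Gauss-Seidel] macro 3: S0 reads c2=361/16 → after 1×micro: 0; S1 reads c0=0 → after 1×micro: 0; S2 reads c2=361/16 → after 2×micro: 6859/64 ⇒ (c0=0, c1=0, c2=6859/64)
[Gauss-Seidel] macro 4: S0 reads c2=6859/64 → after 1×micro: 1; S1 reads c0=1 → after 1×micro: -1; S2 reads c2=6859/64 → after 2×micro: 130321/256 ⇒ (c0=1, c1=-1, c2=130321/256)

first divergence at macro-step: 1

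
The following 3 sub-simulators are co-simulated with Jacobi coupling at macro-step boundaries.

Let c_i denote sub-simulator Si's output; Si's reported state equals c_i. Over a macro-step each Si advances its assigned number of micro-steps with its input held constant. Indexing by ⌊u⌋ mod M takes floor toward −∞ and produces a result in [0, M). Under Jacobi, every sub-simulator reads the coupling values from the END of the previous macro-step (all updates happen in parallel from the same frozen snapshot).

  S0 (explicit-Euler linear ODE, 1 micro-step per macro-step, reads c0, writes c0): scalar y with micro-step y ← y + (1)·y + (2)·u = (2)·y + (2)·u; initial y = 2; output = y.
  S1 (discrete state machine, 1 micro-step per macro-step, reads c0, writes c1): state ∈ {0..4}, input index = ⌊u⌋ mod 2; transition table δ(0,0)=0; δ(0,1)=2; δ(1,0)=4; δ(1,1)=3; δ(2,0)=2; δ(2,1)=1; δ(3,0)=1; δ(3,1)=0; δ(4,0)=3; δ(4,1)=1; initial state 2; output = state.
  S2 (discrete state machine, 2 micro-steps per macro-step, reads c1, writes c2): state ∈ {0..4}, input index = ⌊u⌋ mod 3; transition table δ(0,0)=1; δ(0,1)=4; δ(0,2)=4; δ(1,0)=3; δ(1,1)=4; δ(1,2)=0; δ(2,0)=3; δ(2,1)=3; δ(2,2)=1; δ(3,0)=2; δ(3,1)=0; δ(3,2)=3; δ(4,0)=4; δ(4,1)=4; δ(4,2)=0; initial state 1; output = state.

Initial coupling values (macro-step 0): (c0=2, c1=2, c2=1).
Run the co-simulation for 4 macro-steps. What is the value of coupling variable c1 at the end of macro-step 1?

c1 at macro-step 1 = 2

macro 1: S0 reads c0=2 → after 1×micro: 8; S1 reads c0=2 → after 1×micro: 2; S2 reads c1=2 → after 2×micro: 4 ⇒ (c0=8, c1=2, c2=4)
macro 2: S0 reads c0=8 → after 1×micro: 32; S1 reads c0=8 → after 1×micro: 2; S2 reads c1=2 → after 2×micro: 4 ⇒ (c0=32, c1=2, c2=4)
macro 3: S0 reads c0=32 → after 1×micro: 128; S1 reads c0=32 → after 1×micro: 2; S2 reads c1=2 → after 2×micro: 4 ⇒ (c0=128, c1=2, c2=4)
macro 4: S0 reads c0=128 → after 1×micro: 512; S1 reads c0=128 → after 1×micro: 2; S2 reads c1=2 → after 2×micro: 4 ⇒ (c0=512, c1=2, c2=4)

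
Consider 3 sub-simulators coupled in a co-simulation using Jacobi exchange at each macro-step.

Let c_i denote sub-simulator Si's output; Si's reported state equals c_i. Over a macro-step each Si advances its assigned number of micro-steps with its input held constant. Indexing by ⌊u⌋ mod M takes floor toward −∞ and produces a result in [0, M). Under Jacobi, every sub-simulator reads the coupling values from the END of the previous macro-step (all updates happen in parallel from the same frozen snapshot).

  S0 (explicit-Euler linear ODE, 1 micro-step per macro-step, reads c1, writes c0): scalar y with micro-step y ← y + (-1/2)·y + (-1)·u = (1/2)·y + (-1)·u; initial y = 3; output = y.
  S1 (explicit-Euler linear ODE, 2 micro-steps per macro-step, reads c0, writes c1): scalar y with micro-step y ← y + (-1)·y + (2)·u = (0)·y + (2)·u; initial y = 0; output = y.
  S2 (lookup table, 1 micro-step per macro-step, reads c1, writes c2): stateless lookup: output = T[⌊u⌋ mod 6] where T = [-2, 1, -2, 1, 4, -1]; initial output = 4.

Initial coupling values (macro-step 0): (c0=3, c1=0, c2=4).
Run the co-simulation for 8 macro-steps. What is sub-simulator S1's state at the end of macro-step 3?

S1 state at macro-step 3 = -21/2

macro 1: S0 reads c1=0 → after 1×micro: 3/2; S1 reads c0=3 → after 2×micro: 6; S2 reads c1=0 → after 1×micro: -2 ⇒ (c0=3/2, c1=6, c2=-2)
macro 2: S0 reads c1=6 → after 1×micro: -21/4; S1 reads c0=3/2 → after 2×micro: 3; S2 reads c1=6 → after 1×micro: -2 ⇒ (c0=-21/4, c1=3, c2=-2)
macro 3: S0 reads c1=3 → after 1×micro: -45/8; S1 reads c0=-21/4 → after 2×micro: -21/2; S2 reads c1=3 → after 1×micro: 1 ⇒ (c0=-45/8, c1=-21/2, c2=1)
macro 4: S0 reads c1=-21/2 → after 1×micro: 123/16; S1 reads c0=-45/8 → after 2×micro: -45/4; S2 reads c1=-21/2 → after 1×micro: 1 ⇒ (c0=123/16, c1=-45/4, c2=1)
macro 5: S0 reads c1=-45/4 → after 1×micro: 483/32; S1 reads c0=123/16 → after 2×micro: 123/8; S2 reads c1=-45/4 → after 1×micro: -2 ⇒ (c0=483/32, c1=123/8, c2=-2)
macro 6: S0 reads c1=123/8 → after 1×micro: -501/64; S1 reads c0=483/32 → after 2×micro: 483/16; S2 reads c1=123/8 → after 1×micro: 1 ⇒ (c0=-501/64, c1=483/16, c2=1)
macro 7: S0 reads c1=483/16 → after 1×micro: -4365/128; S1 reads c0=-501/64 → after 2×micro: -501/32; S2 reads c1=483/16 → after 1×micro: -2 ⇒ (c0=-4365/128, c1=-501/32, c2=-2)
macro 8: S0 reads c1=-501/32 → after 1×micro: -357/256; S1 reads c0=-4365/128 → after 2×micro: -4365/64; S2 reads c1=-501/32 → after 1×micro: -2 ⇒ (c0=-357/256, c1=-4365/64, c2=-2)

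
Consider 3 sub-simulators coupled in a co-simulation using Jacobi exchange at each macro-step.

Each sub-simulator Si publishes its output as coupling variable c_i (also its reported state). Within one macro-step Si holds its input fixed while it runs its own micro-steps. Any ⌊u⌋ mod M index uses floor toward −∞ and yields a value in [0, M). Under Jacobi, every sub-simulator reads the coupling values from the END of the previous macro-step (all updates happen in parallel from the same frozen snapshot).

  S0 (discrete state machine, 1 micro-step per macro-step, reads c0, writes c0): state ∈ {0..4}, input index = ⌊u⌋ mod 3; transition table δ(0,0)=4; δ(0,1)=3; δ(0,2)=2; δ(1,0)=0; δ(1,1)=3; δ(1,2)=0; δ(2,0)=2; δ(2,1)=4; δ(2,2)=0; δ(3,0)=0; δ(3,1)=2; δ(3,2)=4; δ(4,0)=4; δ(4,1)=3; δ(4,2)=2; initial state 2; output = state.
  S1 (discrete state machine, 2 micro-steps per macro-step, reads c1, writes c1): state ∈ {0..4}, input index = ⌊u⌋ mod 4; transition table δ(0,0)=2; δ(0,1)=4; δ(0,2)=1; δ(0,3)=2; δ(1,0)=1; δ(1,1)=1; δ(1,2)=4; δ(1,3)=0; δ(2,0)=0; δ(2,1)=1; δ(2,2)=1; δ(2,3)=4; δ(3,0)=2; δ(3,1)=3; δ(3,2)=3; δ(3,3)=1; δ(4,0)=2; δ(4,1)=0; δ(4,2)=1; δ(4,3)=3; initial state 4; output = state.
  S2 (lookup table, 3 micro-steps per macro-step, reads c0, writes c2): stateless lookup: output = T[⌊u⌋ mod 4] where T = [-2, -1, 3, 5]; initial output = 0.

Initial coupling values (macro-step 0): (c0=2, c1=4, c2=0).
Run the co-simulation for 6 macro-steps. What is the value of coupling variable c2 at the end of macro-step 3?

macro 1: S0 reads c0=2 → after 1×micro: 0; S1 reads c1=4 → after 2×micro: 0; S2 reads c0=2 → after 3×micro: 3 ⇒ (c0=0, c1=0, c2=3)
macro 2: S0 reads c0=0 → after 1×micro: 4; S1 reads c1=0 → after 2×micro: 0; S2 reads c0=0 → after 3×micro: -2 ⇒ (c0=4, c1=0, c2=-2)
macro 3: S0 reads c0=4 → after 1×micro: 3; S1 reads c1=0 → after 2×micro: 0; S2 reads c0=4 → after 3×micro: -2 ⇒ (c0=3, c1=0, c2=-2)
macro 4: S0 reads c0=3 → after 1×micro: 0; S1 reads c1=0 → after 2×micro: 0; S2 reads c0=3 → after 3×micro: 5 ⇒ (c0=0, c1=0, c2=5)
macro 5: S0 reads c0=0 → after 1×micro: 4; S1 reads c1=0 → after 2×micro: 0; S2 reads c0=0 → after 3×micro: -2 ⇒ (c0=4, c1=0, c2=-2)
macro 6: S0 reads c0=4 → after 1×micro: 3; S1 reads c1=0 → after 2×micro: 0; S2 reads c0=4 → after 3×micro: -2 ⇒ (c0=3, c1=0, c2=-2)

c2 at macro-step 3 = -2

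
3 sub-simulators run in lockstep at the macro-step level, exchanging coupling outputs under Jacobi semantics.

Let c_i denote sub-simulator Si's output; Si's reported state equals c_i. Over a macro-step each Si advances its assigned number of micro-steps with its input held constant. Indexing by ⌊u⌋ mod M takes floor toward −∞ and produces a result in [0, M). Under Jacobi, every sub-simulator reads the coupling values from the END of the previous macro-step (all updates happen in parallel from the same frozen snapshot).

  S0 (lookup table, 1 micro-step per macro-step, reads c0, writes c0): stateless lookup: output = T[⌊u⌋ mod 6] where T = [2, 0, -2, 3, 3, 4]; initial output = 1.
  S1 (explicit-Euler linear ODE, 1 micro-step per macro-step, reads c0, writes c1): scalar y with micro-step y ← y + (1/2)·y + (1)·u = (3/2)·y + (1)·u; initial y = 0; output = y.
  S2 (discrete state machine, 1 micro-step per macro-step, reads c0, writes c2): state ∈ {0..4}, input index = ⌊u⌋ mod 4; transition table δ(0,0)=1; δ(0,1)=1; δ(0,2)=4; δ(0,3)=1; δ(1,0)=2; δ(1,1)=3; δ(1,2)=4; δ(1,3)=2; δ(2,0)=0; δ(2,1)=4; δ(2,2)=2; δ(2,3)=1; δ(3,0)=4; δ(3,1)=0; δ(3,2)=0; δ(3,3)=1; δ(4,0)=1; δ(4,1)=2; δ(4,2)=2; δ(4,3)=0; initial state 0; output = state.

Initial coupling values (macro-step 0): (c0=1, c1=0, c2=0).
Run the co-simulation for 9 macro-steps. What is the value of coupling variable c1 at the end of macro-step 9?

macro 1: S0 reads c0=1 → after 1×micro: 0; S1 reads c0=1 → after 1×micro: 1; S2 reads c0=1 → after 1×micro: 1 ⇒ (c0=0, c1=1, c2=1)
macro 2: S0 reads c0=0 → after 1×micro: 2; S1 reads c0=0 → after 1×micro: 3/2; S2 reads c0=0 → after 1×micro: 2 ⇒ (c0=2, c1=3/2, c2=2)
macro 3: S0 reads c0=2 → after 1×micro: -2; S1 reads c0=2 → after 1×micro: 17/4; S2 reads c0=2 → after 1×micro: 2 ⇒ (c0=-2, c1=17/4, c2=2)
macro 4: S0 reads c0=-2 → after 1×micro: 3; S1 reads c0=-2 → after 1×micro: 35/8; S2 reads c0=-2 → after 1×micro: 2 ⇒ (c0=3, c1=35/8, c2=2)
macro 5: S0 reads c0=3 → after 1×micro: 3; S1 reads c0=3 → after 1×micro: 153/16; S2 reads c0=3 → after 1×micro: 1 ⇒ (c0=3, c1=153/16, c2=1)
macro 6: S0 reads c0=3 → after 1×micro: 3; S1 reads c0=3 → after 1×micro: 555/32; S2 reads c0=3 → after 1×micro: 2 ⇒ (c0=3, c1=555/32, c2=2)
macro 7: S0 reads c0=3 → after 1×micro: 3; S1 reads c0=3 → after 1×micro: 1857/64; S2 reads c0=3 → after 1×micro: 1 ⇒ (c0=3, c1=1857/64, c2=1)
macro 8: S0 reads c0=3 → after 1×micro: 3; S1 reads c0=3 → after 1×micro: 5955/128; S2 reads c0=3 → after 1×micro: 2 ⇒ (c0=3, c1=5955/128, c2=2)
macro 9: S0 reads c0=3 → after 1×micro: 3; S1 reads c0=3 → after 1×micro: 18633/256; S2 reads c0=3 → after 1×micro: 1 ⇒ (c0=3, c1=18633/256, c2=1)

c1 at macro-step 9 = 18633/256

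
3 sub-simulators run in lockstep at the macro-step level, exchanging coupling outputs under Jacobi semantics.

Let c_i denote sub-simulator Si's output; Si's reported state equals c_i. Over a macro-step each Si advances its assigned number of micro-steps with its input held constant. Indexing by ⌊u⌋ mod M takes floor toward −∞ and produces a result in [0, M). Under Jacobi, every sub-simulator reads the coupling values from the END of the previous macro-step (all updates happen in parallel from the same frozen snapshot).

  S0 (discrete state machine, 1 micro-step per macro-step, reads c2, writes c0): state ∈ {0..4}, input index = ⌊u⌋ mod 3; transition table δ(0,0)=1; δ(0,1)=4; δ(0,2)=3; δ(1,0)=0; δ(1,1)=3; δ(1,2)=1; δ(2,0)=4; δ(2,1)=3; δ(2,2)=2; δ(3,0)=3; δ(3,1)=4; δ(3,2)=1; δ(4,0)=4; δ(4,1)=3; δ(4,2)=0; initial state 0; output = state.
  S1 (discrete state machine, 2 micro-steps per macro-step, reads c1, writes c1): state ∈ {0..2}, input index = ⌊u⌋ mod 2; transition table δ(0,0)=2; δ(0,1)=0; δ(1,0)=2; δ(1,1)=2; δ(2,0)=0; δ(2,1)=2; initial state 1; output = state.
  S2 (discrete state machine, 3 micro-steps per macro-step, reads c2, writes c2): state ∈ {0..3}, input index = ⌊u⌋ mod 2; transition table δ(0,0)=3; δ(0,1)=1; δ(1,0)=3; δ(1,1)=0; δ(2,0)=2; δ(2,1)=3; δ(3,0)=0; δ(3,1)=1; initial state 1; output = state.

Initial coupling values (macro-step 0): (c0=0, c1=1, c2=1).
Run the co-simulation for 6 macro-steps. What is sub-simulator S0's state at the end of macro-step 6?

macro 1: S0 reads c2=1 → after 1×micro: 4; S1 reads c1=1 → after 2×micro: 2; S2 reads c2=1 → after 3×micro: 0 ⇒ (c0=4, c1=2, c2=0)
macro 2: S0 reads c2=0 → after 1×micro: 4; S1 reads c1=2 → after 2×micro: 2; S2 reads c2=0 → after 3×micro: 3 ⇒ (c0=4, c1=2, c2=3)
macro 3: S0 reads c2=3 → after 1×micro: 4; S1 reads c1=2 → after 2×micro: 2; S2 reads c2=3 → after 3×micro: 1 ⇒ (c0=4, c1=2, c2=1)
macro 4: S0 reads c2=1 → after 1×micro: 3; S1 reads c1=2 → after 2×micro: 2; S2 reads c2=1 → after 3×micro: 0 ⇒ (c0=3, c1=2, c2=0)
macro 5: S0 reads c2=0 → after 1×micro: 3; S1 reads c1=2 → after 2×micro: 2; S2 reads c2=0 → after 3×micro: 3 ⇒ (c0=3, c1=2, c2=3)
macro 6: S0 reads c2=3 → after 1×micro: 3; S1 reads c1=2 → after 2×micro: 2; S2 reads c2=3 → after 3×micro: 1 ⇒ (c0=3, c1=2, c2=1)

S0 state at macro-step 6 = 3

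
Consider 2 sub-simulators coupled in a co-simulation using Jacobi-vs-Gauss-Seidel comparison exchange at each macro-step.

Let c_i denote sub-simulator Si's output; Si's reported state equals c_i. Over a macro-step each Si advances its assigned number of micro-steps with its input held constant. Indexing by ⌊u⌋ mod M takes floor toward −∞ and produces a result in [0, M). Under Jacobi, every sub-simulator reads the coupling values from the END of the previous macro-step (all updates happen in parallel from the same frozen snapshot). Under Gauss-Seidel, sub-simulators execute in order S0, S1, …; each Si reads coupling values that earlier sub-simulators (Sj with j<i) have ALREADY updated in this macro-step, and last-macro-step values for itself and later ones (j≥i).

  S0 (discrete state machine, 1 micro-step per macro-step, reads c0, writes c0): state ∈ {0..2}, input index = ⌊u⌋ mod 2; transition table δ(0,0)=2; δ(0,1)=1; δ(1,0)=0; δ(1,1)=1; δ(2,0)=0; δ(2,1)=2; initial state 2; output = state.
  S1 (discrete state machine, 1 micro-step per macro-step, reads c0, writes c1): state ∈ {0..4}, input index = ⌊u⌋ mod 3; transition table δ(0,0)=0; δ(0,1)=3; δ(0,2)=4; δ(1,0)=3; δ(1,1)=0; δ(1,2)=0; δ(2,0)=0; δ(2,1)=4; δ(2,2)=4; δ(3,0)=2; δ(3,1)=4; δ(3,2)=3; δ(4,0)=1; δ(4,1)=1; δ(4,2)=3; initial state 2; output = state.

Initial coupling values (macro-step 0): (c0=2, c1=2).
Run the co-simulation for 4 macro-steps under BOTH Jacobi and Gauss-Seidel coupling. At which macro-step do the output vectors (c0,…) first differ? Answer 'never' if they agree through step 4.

[Jacobi] macro 1: S0 reads c0=2 → after 1×micro: 0; S1 reads c0=2 → after 1×micro: 4 ⇒ (c0=0, c1=4)
[Jacobi] macro 2: S0 reads c0=0 → after 1×micro: 2; S1 reads c0=0 → after 1×micro: 1 ⇒ (c0=2, c1=1)
[Jacobi] macro 3: S0 reads c0=2 → after 1×micro: 0; S1 reads c0=2 → after 1×micro: 0 ⇒ (c0=0, c1=0)
[Jacobi] macro 4: S0 reads c0=0 → after 1×micro: 2; S1 reads c0=0 → after 1×micro: 0 ⇒ (c0=2, c1=0)
[Gauss-Seidel] macro 1: S0 reads c0=2 → after 1×micro: 0; S1 reads c0=0 → after 1×micro: 0 ⇒ (c0=0, c1=0)
[Gauss-Seidel] macro 2: S0 reads c0=0 → after 1×micro: 2; S1 reads c0=2 → after 1×micro: 4 ⇒ (c0=2, c1=4)
[Gauss-Seidel] macro 3: S0 reads c0=2 → after 1×micro: 0; S1 reads c0=0 → after 1×micro: 1 ⇒ (c0=0, c1=1)
[Gauss-Seidel] macro 4: S0 reads c0=0 → after 1×micro: 2; S1 reads c0=2 → after 1×micro: 0 ⇒ (c0=2, c1=0)

first divergence at macro-step: 1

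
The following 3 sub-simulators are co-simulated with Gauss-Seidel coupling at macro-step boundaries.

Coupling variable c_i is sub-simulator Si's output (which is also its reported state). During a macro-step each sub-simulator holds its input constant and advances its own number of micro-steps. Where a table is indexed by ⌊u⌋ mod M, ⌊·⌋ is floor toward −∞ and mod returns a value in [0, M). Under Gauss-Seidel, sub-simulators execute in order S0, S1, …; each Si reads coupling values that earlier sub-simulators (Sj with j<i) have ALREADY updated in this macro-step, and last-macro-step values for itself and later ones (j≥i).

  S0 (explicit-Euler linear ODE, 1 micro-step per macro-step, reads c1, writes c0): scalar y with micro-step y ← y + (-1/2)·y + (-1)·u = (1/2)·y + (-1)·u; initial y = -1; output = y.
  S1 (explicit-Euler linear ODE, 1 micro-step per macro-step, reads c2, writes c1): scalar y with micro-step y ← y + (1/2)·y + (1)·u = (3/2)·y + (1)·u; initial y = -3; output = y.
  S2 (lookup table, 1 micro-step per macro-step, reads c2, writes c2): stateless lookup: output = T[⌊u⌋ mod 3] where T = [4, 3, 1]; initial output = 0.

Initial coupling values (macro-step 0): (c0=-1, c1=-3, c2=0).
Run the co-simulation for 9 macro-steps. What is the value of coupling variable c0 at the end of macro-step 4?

macro 1: S0 reads c1=-3 → after 1×micro: 5/2; S1 reads c2=0 → after 1×micro: -9/2; S2 reads c2=0 → after 1×micro: 4 ⇒ (c0=5/2, c1=-9/2, c2=4)
macro 2: S0 reads c1=-9/2 → after 1×micro: 23/4; S1 reads c2=4 → after 1×micro: -11/4; S2 reads c2=4 → after 1×micro: 3 ⇒ (c0=23/4, c1=-11/4, c2=3)
macro 3: S0 reads c1=-11/4 → after 1×micro: 45/8; S1 reads c2=3 → after 1×micro: -9/8; S2 reads c2=3 → after 1×micro: 4 ⇒ (c0=45/8, c1=-9/8, c2=4)
macro 4: S0 reads c1=-9/8 → after 1×micro: 63/16; S1 reads c2=4 → after 1×micro: 37/16; S2 reads c2=4 → after 1×micro: 3 ⇒ (c0=63/16, c1=37/16, c2=3)
macro 5: S0 reads c1=37/16 → after 1×micro: -11/32; S1 reads c2=3 → after 1×micro: 207/32; S2 reads c2=3 → after 1×micro: 4 ⇒ (c0=-11/32, c1=207/32, c2=4)
macro 6: S0 reads c1=207/32 → after 1×micro: -425/64; S1 reads c2=4 → after 1×micro: 877/64; S2 reads c2=4 → after 1×micro: 3 ⇒ (c0=-425/64, c1=877/64, c2=3)
macro 7: S0 reads c1=877/64 → after 1×micro: -2179/128; S1 reads c2=3 → after 1×micro: 3015/128; S2 reads c2=3 → after 1×micro: 4 ⇒ (c0=-2179/128, c1=3015/128, c2=4)
macro 8: S0 reads c1=3015/128 → after 1×micro: -8209/256; S1 reads c2=4 → after 1×micro: 10069/256; S2 reads c2=4 → after 1×micro: 3 ⇒ (c0=-8209/256, c1=10069/256, c2=3)
macro 9: S0 reads c1=10069/256 → after 1×micro: -28347/512; S1 reads c2=3 → after 1×micro: 31743/512; S2 reads c2=3 → after 1×micro: 4 ⇒ (c0=-28347/512, c1=31743/512, c2=4)

c0 at macro-step 4 = 63/16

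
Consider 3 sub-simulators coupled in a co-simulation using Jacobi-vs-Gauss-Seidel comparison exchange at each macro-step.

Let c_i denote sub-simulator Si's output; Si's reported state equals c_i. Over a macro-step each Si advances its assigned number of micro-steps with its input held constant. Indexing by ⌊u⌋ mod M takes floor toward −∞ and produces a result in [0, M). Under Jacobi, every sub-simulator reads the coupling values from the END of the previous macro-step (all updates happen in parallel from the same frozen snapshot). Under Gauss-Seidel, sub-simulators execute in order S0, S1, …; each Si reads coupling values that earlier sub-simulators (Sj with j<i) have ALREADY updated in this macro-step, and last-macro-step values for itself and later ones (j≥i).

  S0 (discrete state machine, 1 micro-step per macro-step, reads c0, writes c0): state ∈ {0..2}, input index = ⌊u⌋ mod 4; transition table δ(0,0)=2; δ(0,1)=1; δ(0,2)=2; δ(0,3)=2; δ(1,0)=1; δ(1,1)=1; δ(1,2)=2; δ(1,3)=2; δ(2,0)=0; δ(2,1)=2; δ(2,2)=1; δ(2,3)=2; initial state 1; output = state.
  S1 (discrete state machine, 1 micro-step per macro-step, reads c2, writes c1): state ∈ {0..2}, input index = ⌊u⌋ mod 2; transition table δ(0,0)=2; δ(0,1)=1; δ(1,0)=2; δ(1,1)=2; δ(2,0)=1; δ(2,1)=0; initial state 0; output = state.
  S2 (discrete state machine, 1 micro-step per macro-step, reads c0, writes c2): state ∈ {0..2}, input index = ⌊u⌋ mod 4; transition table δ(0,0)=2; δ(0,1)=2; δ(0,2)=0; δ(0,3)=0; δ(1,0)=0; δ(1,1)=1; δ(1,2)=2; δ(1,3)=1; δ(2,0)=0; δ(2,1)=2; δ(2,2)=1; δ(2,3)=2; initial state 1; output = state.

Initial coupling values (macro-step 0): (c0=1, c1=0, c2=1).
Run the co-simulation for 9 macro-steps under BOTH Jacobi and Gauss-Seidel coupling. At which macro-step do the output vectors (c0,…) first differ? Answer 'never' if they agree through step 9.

first divergence at macro-step: never

[Jacobi] macro 1: S0 reads c0=1 → after 1×micro: 1; S1 reads c2=1 → after 1×micro: 1; S2 reads c0=1 → after 1×micro: 1 ⇒ (c0=1, c1=1, c2=1)
[Jacobi] macro 2: S0 reads c0=1 → after 1×micro: 1; S1 reads c2=1 → after 1×micro: 2; S2 reads c0=1 → after 1×micro: 1 ⇒ (c0=1, c1=2, c2=1)
[Jacobi] macro 3: S0 reads c0=1 → after 1×micro: 1; S1 reads c2=1 → after 1×micro: 0; S2 reads c0=1 → after 1×micro: 1 ⇒ (c0=1, c1=0, c2=1)
[Jacobi] macro 4: S0 reads c0=1 → after 1×micro: 1; S1 reads c2=1 → after 1×micro: 1; S2 reads c0=1 → after 1×micro: 1 ⇒ (c0=1, c1=1, c2=1)
[Jacobi] macro 5: S0 reads c0=1 → after 1×micro: 1; S1 reads c2=1 → after 1×micro: 2; S2 reads c0=1 → after 1×micro: 1 ⇒ (c0=1, c1=2, c2=1)
[Jacobi] macro 6: S0 reads c0=1 → after 1×micro: 1; S1 reads c2=1 → after 1×micro: 0; S2 reads c0=1 → after 1×micro: 1 ⇒ (c0=1, c1=0, c2=1)
[Jacobi] macro 7: S0 reads c0=1 → after 1×micro: 1; S1 reads c2=1 → after 1×micro: 1; S2 reads c0=1 → after 1×micro: 1 ⇒ (c0=1, c1=1, c2=1)
[Jacobi] macro 8: S0 reads c0=1 → after 1×micro: 1; S1 reads c2=1 → after 1×micro: 2; S2 reads c0=1 → after 1×micro: 1 ⇒ (c0=1, c1=2, c2=1)
[Jacobi] macro 9: S0 reads c0=1 → after 1×micro: 1; S1 reads c2=1 → after 1×micro: 0; S2 reads c0=1 → after 1×micro: 1 ⇒ (c0=1, c1=0, c2=1)
[Gauss-Seidel] macro 1: S0 reads c0=1 → after 1×micro: 1; S1 reads c2=1 → after 1×micro: 1; S2 reads c0=1 → after 1×micro: 1 ⇒ (c0=1, c1=1, c2=1)
[Gauss-Seidel] macro 2: S0 reads c0=1 → after 1×micro: 1; S1 reads c2=1 → after 1×micro: 2; S2 reads c0=1 → after 1×micro: 1 ⇒ (c0=1, c1=2, c2=1)
[Gauss-Seidel] macro 3: S0 reads c0=1 → after 1×micro: 1; S1 reads c2=1 → after 1×micro: 0; S2 reads c0=1 → after 1×micro: 1 ⇒ (c0=1, c1=0, c2=1)
[Gauss-Seidel] macro 4: S0 reads c0=1 → after 1×micro: 1; S1 reads c2=1 → after 1×micro: 1; S2 reads c0=1 → after 1×micro: 1 ⇒ (c0=1, c1=1, c2=1)
[Gauss-Seidel] macro 5: S0 reads c0=1 → after 1×micro: 1; S1 reads c2=1 → after 1×micro: 2; S2 reads c0=1 → after 1×micro: 1 ⇒ (c0=1, c1=2, c2=1)
[Gauss-Seidel] macro 6: S0 reads c0=1 → after 1×micro: 1; S1 reads c2=1 → after 1×micro: 0; S2 reads c0=1 → after 1×micro: 1 ⇒ (c0=1, c1=0, c2=1)
[Gauss-Seidel] macro 7: S0 reads c0=1 → after 1×micro: 1; S1 reads c2=1 → after 1×micro: 1; S2 reads c0=1 → after 1×micro: 1 ⇒ (c0=1, c1=1, c2=1)
[Gauss-Seidel] macro 8: S0 reads c0=1 → after 1×micro: 1; S1 reads c2=1 → after 1×micro: 2; S2 reads c0=1 → after 1×micro: 1 ⇒ (c0=1, c1=2, c2=1)
[Gauss-Seidel] macro 9: S0 reads c0=1 → after 1×micro: 1; S1 reads c2=1 → after 1×micro: 0; S2 reads c0=1 → after 1×micro: 1 ⇒ (c0=1, c1=0, c2=1)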